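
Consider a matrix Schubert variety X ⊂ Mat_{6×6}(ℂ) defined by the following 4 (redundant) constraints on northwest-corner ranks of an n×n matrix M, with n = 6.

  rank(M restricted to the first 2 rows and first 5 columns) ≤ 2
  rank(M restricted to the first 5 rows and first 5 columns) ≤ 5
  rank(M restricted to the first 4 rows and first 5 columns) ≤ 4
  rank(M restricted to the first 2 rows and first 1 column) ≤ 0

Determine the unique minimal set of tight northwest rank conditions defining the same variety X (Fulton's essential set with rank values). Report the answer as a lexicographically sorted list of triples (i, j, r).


Rank table r_w(6×6) implied by the 4 constraints:

  0  1  1  1  1  1
  0  1  2  2  2  2
  1  2  3  3  3  3
  1  2  3  4  4  4
  1  2  3  4  5  5
  1  2  3  4  5  6

second differences of R give the permutation w = (2, 3, 1, 4, 5, 6).

|D(w)|=2, |Ess(w)|=1:

[(2, 1, 0)]


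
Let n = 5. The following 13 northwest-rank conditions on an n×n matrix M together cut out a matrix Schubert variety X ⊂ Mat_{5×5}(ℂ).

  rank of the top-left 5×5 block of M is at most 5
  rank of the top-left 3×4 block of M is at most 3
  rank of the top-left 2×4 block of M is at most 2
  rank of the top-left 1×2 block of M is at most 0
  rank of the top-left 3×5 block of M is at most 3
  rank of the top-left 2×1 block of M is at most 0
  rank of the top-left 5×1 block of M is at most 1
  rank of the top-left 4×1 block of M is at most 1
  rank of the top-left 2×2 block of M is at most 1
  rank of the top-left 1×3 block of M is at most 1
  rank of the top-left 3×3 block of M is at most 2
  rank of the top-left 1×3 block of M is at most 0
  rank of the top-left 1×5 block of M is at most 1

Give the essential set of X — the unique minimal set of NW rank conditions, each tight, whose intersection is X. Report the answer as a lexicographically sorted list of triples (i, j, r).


Recovering R(i,j) via the rank-extension bound from the 13 conditions:

  row 1: 0  0  0  1  1
  row 2: 0  1  1  2  2
  row 3: 1  2  2  3  3
  row 4: 1  2  3  4  4
  row 5: 1  2  3  4  5

reading off 1-entries of Δ²R: w = (4, 2, 1, 3, 5).

D(w) has 4 cells with 2 SE-corners; essential set:

[(1, 3, 0), (2, 1, 0)]


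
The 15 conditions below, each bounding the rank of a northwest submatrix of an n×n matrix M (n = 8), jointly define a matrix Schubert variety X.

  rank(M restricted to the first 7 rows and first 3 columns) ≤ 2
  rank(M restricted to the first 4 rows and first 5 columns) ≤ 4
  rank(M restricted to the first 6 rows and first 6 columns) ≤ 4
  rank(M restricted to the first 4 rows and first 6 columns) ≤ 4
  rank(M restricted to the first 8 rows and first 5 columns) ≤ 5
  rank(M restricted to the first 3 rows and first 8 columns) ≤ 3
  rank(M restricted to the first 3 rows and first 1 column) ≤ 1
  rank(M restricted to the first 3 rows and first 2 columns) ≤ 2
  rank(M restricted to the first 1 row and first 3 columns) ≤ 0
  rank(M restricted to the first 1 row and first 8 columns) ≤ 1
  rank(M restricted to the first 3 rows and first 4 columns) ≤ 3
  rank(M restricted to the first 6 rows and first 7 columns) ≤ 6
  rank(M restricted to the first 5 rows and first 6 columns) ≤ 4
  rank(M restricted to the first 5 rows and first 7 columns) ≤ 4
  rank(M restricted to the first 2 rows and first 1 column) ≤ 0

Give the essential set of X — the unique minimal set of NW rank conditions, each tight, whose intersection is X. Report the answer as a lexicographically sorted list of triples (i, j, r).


Rank table r_w(8×8) implied by the 15 constraints:

  row 1: 0, 0, 0, 1, 1, 1, 1, 1
  row 2: 0, 1, 1, 2, 2, 2, 2, 2
  row 3: 1, 2, 2, 3, 3, 3, 3, 3
  row 4: 1, 2, 2, 3, 4, 4, 4, 4
  row 5: 1, 2, 2, 3, 4, 4, 4, 5
  row 6: 1, 2, 2, 3, 4, 4, 5, 6
  row 7: 1, 2, 2, 3, 4, 5, 6, 7
  row 8: 1, 2, 3, 4, 5, 6, 7, 8

so w = (4, 2, 1, 5, 8, 7, 6, 3).

5 SE-corners of the 11-cell Rothe diagram give Ess(w):

[(1, 3, 0), (2, 1, 0), (5, 7, 4), (6, 6, 4), (7, 3, 2)]


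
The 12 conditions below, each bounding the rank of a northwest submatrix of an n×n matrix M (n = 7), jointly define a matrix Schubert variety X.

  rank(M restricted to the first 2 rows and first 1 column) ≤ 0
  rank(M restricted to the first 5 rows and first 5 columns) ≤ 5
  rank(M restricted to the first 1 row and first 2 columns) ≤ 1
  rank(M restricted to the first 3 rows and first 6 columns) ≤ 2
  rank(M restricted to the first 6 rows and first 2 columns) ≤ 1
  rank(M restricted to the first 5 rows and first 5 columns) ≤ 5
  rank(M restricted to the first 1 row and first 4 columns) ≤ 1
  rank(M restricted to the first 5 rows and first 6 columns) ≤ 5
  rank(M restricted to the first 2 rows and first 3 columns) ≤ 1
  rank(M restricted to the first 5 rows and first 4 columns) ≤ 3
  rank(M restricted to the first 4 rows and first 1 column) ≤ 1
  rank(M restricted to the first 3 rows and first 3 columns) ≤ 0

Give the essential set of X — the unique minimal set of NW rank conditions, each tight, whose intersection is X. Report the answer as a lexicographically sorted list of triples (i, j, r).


Rank table r_w(7×7) implied by the 12 constraints:

  0  0  0  1  1  1  1
  0  0  0  1  2  2  2
  0  0  0  1  2  2  3
  1  1  1  2  3  3  4
  1  1  2  3  4  4  5
  1  1  2  3  4  5  6
  1  2  3  4  5  6  7

so w = (4, 5, 7, 1, 3, 6, 2).

ℓ(w)=12; the 3 essential cells (i,j,r):

[(3, 3, 0), (3, 6, 2), (6, 2, 1)]


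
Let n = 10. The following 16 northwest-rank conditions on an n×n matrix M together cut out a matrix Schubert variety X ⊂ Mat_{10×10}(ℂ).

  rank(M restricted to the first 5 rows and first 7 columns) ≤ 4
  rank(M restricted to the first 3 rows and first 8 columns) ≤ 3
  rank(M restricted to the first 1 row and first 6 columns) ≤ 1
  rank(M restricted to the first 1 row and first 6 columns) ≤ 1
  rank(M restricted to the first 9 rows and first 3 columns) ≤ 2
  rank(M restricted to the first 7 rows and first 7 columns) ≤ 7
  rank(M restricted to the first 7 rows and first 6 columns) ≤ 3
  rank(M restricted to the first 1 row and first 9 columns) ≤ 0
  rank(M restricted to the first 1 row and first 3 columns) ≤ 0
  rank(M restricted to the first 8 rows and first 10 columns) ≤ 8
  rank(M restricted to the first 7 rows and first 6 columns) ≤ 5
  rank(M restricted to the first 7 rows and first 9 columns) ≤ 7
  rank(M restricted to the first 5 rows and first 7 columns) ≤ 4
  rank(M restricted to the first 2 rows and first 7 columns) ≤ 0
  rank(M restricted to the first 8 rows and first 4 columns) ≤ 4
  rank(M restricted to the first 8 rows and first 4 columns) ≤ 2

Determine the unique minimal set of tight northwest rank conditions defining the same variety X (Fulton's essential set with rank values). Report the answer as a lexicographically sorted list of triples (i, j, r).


Propagating the 16 rank bounds to every northwest block:

  0  0  0  0  0  0  0  0  0  1
  0  0  0  0  0  0  0  1  1  2
  1  1  1  1  1  1  1  2  2  3
  1  2  2  2  2  2  2  3  3  4
  1  2  2  2  3  3  3  4  4  5
  1  2  2  2  3  3  4  5  5  6
  1  2  2  2  3  3  4  5  6  7
  1  2  2  2  3  4  5  6  7  8
  1  2  2  3  4  5  6  7  8  9
  1  2  3  4  5  6  7  8  9  10

the unique w with this rank table is (10, 8, 1, 2, 5, 7, 9, 6, 4, 3).

|D(w)|=27, |Ess(w)|=5:

[(1, 9, 0), (2, 7, 0), (7, 6, 3), (8, 4, 2), (9, 3, 2)]


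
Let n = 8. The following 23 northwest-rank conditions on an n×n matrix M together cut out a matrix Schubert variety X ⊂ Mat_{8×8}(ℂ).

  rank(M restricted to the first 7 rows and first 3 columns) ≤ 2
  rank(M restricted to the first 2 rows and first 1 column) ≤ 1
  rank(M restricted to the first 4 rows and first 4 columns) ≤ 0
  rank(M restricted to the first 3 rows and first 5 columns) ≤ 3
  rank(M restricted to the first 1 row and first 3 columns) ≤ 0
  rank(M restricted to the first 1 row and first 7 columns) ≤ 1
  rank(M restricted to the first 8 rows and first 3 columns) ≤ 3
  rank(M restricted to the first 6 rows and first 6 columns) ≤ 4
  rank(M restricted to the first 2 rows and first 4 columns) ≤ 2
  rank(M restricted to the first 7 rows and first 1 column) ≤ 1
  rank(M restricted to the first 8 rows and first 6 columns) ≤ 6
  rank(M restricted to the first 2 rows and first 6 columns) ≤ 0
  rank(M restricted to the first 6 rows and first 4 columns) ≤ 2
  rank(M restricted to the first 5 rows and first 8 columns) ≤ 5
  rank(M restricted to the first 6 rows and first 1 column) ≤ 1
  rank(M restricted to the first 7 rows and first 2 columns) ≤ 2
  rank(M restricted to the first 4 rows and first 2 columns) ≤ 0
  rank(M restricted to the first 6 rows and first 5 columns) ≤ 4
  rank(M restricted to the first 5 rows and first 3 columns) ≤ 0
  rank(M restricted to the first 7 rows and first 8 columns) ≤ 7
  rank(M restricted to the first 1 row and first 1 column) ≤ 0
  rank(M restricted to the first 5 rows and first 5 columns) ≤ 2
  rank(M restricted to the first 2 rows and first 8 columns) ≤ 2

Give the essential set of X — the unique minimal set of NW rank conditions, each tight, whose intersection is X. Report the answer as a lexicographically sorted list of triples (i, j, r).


The tightest implied rank at each (i,j), from the 23 conditions:

  R[1]: 0, 0, 0, 0, 0, 0, 1, 1
  R[2]: 0, 0, 0, 0, 0, 0, 1, 2
  R[3]: 0, 0, 0, 0, 1, 1, 2, 3
  R[4]: 0, 0, 0, 0, 1, 2, 3, 4
  R[5]: 0, 0, 0, 1, 2, 3, 4, 5
  R[6]: 1, 1, 1, 2, 3, 4, 5, 6
  R[7]: 1, 2, 2, 3, 4, 5, 6, 7
  R[8]: 1, 2, 3, 4, 5, 6, 7, 8

reading off 1-entries of Δ²R: w = (7, 8, 5, 6, 4, 1, 2, 3).

Fulton essential set (3 of the 23 Rothe cells):

[(2, 6, 0), (4, 4, 0), (5, 3, 0)]


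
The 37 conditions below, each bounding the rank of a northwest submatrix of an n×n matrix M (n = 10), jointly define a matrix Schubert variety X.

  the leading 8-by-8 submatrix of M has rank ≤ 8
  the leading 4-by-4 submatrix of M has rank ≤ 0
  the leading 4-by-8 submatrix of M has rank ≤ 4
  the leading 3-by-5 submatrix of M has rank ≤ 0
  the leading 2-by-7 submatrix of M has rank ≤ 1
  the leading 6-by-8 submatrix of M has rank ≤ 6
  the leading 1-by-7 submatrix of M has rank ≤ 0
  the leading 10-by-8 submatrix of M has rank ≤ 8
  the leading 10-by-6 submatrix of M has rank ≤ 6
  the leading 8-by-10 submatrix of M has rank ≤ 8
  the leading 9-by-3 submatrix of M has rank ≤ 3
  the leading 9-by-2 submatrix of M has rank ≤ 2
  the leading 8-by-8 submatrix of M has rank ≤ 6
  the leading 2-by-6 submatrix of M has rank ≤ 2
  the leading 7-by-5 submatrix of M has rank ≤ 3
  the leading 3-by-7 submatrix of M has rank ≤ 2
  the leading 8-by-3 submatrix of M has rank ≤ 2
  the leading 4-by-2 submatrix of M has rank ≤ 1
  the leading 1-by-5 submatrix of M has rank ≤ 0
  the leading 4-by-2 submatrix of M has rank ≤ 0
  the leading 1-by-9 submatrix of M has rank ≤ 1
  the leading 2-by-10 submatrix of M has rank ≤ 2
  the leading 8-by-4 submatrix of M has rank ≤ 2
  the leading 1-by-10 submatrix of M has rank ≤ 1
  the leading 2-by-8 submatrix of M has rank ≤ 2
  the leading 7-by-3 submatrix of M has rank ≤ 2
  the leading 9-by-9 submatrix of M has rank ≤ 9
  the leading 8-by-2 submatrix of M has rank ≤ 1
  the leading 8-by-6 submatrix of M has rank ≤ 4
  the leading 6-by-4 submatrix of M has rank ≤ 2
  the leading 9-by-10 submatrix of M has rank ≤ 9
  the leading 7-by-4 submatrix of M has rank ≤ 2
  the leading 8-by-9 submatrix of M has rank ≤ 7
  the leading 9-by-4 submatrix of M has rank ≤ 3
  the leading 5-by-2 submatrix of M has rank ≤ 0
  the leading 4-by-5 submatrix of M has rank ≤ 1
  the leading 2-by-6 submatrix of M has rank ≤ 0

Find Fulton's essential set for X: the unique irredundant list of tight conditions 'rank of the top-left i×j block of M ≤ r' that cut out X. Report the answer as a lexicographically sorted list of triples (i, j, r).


Recovering R(i,j) via the rank-extension bound from the 37 conditions:

  0 | 0 | 0 | 0 | 0 | 0 | 0 | 1 | 1 | 1
  0 | 0 | 0 | 0 | 0 | 0 | 1 | 2 | 2 | 2
  0 | 0 | 0 | 0 | 0 | 1 | 2 | 3 | 3 | 3
  0 | 0 | 0 | 0 | 1 | 2 | 3 | 4 | 4 | 4
  0 | 0 | 1 | 1 | 2 | 3 | 4 | 5 | 5 | 5
  1 | 1 | 2 | 2 | 3 | 4 | 5 | 6 | 6 | 6
  1 | 1 | 2 | 2 | 3 | 4 | 5 | 6 | 7 | 7
  1 | 1 | 2 | 2 | 3 | 4 | 5 | 6 | 7 | 8
  1 | 2 | 3 | 3 | 4 | 5 | 6 | 7 | 8 | 9
  1 | 2 | 3 | 4 | 5 | 6 | 7 | 8 | 9 | 10

so w = (8, 7, 6, 5, 3, 1, 9, 10, 2, 4).

ℓ(w)=28; the 7 essential cells (i,j,r):

[(1, 7, 0), (2, 6, 0), (3, 5, 0), (4, 4, 0), (5, 2, 0), (8, 2, 1), (8, 4, 2)]


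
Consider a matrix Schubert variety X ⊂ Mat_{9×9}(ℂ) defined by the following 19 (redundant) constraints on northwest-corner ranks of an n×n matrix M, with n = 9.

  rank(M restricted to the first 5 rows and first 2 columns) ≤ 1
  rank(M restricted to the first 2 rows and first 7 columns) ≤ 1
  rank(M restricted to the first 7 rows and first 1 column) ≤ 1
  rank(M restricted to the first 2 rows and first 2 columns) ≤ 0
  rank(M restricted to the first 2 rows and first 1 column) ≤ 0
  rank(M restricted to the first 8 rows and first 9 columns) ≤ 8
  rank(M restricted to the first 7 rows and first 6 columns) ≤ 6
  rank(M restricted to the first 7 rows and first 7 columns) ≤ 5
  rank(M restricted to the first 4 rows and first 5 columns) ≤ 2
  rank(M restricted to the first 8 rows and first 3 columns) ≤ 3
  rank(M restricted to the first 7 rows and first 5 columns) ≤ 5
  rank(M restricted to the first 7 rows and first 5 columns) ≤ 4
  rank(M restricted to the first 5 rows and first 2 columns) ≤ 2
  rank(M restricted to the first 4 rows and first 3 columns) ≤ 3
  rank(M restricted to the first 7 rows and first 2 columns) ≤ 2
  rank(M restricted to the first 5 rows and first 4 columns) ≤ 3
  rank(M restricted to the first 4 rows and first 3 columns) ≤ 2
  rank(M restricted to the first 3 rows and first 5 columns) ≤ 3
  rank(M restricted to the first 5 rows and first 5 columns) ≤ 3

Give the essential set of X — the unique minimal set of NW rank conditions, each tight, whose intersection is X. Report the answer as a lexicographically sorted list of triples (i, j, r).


Computing R[i][j] = min implied NW-rank bound (n=9, 19 conditions):

  i=1: 0 | 0 | 1 | 1 | 1 | 1 | 1 | 1 | 1
  i=2: 0 | 0 | 1 | 1 | 1 | 1 | 1 | 2 | 2
  i=3: 1 | 1 | 2 | 2 | 2 | 2 | 2 | 3 | 3
  i=4: 1 | 1 | 2 | 2 | 2 | 3 | 3 | 4 | 4
  i=5: 1 | 1 | 2 | 3 | 3 | 4 | 4 | 5 | 5
  i=6: 1 | 2 | 3 | 4 | 4 | 5 | 5 | 6 | 6
  i=7: 1 | 2 | 3 | 4 | 4 | 5 | 5 | 6 | 7
  i=8: 1 | 2 | 3 | 4 | 5 | 6 | 6 | 7 | 8
  i=9: 1 | 2 | 3 | 4 | 5 | 6 | 7 | 8 | 9

reading off 1-entries of Δ²R: w = (3, 8, 1, 6, 4, 2, 9, 5, 7).

Fulton essential set (6 of the 14 Rothe cells):

[(2, 2, 0), (2, 7, 1), (4, 5, 2), (5, 2, 1), (7, 5, 4), (7, 7, 5)]


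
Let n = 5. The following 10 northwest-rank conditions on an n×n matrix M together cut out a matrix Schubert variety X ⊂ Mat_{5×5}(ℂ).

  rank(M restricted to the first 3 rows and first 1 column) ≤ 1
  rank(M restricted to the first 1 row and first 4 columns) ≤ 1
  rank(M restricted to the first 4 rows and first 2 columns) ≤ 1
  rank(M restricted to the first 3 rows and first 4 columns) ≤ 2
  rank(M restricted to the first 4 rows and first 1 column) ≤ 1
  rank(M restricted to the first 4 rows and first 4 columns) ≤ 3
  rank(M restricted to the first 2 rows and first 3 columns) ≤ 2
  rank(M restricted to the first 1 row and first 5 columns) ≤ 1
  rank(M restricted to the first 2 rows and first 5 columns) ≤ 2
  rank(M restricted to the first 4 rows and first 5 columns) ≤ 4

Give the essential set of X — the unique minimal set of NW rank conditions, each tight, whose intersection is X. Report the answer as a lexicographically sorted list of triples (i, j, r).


Recovering R(i,j) via the rank-extension bound from the 10 conditions:

  1 | 1 | 1 | 1 | 1
  1 | 1 | 2 | 2 | 2
  1 | 1 | 2 | 2 | 3
  1 | 1 | 2 | 3 | 4
  1 | 2 | 3 | 4 | 5

hence w(1..5) = (1, 3, 5, 4, 2).

D(w) has 4 cells with 2 SE-corners; essential set:

[(3, 4, 2), (4, 2, 1)]


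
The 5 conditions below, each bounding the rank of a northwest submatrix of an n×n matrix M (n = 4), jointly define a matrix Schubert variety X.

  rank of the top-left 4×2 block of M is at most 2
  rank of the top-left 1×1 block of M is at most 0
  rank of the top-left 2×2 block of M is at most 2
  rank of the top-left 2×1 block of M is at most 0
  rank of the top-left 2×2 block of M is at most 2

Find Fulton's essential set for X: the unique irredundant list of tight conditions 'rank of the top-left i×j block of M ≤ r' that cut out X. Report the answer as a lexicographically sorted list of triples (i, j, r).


The tightest implied rank at each (i,j), from the 5 conditions:

  R[1]: 0, 1, 1, 1
  R[2]: 0, 1, 2, 2
  R[3]: 1, 2, 3, 3
  R[4]: 1, 2, 3, 4

the unique w with this rank table is (2, 3, 1, 4).

|D(w)|=2, |Ess(w)|=1:

[(2, 1, 0)]


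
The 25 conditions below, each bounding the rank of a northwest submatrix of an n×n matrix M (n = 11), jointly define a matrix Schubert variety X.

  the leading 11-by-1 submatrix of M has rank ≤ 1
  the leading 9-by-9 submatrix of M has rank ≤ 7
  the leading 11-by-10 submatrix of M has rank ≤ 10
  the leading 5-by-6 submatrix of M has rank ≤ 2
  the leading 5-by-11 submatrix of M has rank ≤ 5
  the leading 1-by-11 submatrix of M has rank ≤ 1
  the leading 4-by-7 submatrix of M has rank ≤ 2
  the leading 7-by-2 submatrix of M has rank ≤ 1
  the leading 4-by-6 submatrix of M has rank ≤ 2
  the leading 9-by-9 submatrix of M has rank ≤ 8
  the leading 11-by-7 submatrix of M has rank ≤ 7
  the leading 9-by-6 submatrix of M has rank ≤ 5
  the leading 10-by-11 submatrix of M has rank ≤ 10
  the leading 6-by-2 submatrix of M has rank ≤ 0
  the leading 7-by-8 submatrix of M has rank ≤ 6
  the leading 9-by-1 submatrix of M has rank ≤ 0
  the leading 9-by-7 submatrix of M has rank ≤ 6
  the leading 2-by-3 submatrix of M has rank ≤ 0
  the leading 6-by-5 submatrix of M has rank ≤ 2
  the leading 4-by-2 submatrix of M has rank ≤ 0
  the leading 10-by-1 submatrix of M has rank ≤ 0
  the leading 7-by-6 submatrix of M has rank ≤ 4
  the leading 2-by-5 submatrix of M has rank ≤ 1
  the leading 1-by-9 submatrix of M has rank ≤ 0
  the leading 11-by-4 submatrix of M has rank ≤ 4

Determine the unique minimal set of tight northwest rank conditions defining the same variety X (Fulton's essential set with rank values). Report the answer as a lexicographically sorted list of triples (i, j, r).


Propagating the 25 rank bounds to every northwest block:

  i=1: 0  0  0  0  0  0  0  0  0  1  1
  i=2: 0  0  0  1  1  1  1  1  1  2  2
  i=3: 0  0  1  2  2  2  2  2  2  3  3
  i=4: 0  0  1  2  2  2  2  3  3  4  4
  i=5: 0  0  1  2  2  2  3  4  4  5  5
  i=6: 0  0  1  2  2  3  4  5  5  6  6
  i=7: 0  1  2  3  3  4  5  6  6  7  7
  i=8: 0  1  2  3  4  5  6  7  7  8  8
  i=9: 0  1  2  3  4  5  6  7  7  8  9
  i=10: 0  1  2  3  4  5  6  7  8  9  10
  i=11: 1  2  3  4  5  6  7  8  9  10  11

the unique w with this rank table is (10, 4, 3, 8, 7, 6, 2, 5, 11, 9, 1).

ℓ(w)=31; the 8 essential cells (i,j,r):

[(1, 9, 0), (2, 3, 0), (4, 7, 2), (5, 6, 2), (6, 2, 0), (6, 5, 2), (9, 9, 7), (10, 1, 0)]


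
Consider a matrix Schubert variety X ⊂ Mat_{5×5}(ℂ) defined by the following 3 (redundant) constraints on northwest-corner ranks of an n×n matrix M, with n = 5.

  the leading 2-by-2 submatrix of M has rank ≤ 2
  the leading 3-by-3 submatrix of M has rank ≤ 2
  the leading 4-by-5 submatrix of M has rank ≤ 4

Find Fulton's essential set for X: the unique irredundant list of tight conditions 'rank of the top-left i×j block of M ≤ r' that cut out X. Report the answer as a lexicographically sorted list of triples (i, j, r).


The tightest implied rank at each (i,j), from the 3 conditions:

  1  1  1  1  1
  1  2  2  2  2
  1  2  2  3  3
  1  2  3  4  4
  1  2  3  4  5

reading off 1-entries of Δ²R: w = (1, 2, 4, 3, 5).

|D(w)|=1, |Ess(w)|=1:

[(3, 3, 2)]


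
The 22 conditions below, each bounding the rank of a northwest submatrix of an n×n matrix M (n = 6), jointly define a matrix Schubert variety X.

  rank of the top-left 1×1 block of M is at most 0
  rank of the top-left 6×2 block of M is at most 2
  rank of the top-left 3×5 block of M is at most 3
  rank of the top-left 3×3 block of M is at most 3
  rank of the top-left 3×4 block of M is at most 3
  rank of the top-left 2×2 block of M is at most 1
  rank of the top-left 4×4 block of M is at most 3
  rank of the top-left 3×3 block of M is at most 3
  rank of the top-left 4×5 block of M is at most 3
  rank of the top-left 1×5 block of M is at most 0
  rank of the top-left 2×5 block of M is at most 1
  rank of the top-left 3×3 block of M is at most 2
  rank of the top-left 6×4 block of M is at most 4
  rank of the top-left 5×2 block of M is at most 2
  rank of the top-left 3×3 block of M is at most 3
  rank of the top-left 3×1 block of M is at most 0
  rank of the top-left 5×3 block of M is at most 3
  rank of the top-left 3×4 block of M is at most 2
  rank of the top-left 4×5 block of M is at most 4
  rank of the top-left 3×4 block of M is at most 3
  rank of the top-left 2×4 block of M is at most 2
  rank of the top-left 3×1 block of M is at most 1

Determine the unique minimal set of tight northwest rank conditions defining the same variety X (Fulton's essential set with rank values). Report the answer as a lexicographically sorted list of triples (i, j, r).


The tightest implied rank at each (i,j), from the 22 conditions:

  0  0  0  0  0  1
  0  1  1  1  1  2
  0  1  2  2  2  3
  1  2  3  3  3  4
  1  2  3  4  4  5
  1  2  3  4  5  6

the unique w with this rank table is (6, 2, 3, 1, 4, 5).

Rothe diagram D(w) (7 cells), 2 SE-corners (essential conditions):

[(1, 5, 0), (3, 1, 0)]


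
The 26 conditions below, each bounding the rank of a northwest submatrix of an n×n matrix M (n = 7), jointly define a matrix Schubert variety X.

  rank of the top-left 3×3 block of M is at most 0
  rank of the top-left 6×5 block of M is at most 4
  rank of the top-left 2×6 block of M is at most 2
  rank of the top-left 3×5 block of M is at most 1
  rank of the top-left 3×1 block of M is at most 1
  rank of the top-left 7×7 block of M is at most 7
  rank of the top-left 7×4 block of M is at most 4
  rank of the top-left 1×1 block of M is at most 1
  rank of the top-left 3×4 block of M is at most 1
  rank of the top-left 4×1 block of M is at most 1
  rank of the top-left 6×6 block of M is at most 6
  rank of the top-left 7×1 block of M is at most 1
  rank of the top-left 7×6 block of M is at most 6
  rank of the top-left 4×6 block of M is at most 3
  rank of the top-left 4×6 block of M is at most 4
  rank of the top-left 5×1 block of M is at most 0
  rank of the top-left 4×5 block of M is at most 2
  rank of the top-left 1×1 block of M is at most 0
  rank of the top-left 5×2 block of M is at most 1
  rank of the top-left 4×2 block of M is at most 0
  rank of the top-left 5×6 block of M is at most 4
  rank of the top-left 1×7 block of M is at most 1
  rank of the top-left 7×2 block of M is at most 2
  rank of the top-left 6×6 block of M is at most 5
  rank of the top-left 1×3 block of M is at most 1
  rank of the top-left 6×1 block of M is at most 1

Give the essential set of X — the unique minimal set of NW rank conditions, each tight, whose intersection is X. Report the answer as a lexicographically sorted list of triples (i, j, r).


Rank table r_w(7×7) implied by the 26 constraints:

  row 1: 0 0 0 1 1 1 1
  row 2: 0 0 0 1 1 2 2
  row 3: 0 0 0 1 1 2 3
  row 4: 0 0 1 2 2 3 4
  row 5: 0 1 2 3 3 4 5
  row 6: 1 2 3 4 4 5 6
  row 7: 1 2 3 4 5 6 7

giving w = (4, 6, 7, 3, 2, 1, 5) via Δ²R.

ℓ(w)=14; the 4 essential cells (i,j,r):

[(3, 3, 0), (3, 5, 1), (4, 2, 0), (5, 1, 0)]


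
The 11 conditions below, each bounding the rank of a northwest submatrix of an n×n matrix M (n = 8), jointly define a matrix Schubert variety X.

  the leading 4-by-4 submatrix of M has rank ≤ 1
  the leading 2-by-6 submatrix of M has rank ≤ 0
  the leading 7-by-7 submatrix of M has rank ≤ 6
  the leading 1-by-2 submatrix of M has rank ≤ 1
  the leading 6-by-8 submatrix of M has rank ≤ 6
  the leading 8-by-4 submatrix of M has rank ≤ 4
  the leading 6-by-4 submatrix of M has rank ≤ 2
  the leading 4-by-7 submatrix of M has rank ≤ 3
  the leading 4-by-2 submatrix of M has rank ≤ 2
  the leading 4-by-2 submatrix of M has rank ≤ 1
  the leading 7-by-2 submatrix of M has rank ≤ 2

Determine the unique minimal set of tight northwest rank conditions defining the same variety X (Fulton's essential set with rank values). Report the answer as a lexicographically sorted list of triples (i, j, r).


Rank table r_w(8×8) implied by the 11 constraints:

  R[1]: 0, 0, 0, 0, 0, 0, 1, 1
  R[2]: 0, 0, 0, 0, 0, 0, 1, 2
  R[3]: 1, 1, 1, 1, 1, 1, 2, 3
  R[4]: 1, 1, 1, 1, 2, 2, 3, 4
  R[5]: 1, 2, 2, 2, 3, 3, 4, 5
  R[6]: 1, 2, 2, 2, 3, 4, 5, 6
  R[7]: 1, 2, 3, 3, 4, 5, 6, 7
  R[8]: 1, 2, 3, 4, 5, 6, 7, 8

hence w(1..8) = (7, 8, 1, 5, 2, 6, 3, 4).

ℓ(w)=17; the 3 essential cells (i,j,r):

[(2, 6, 0), (4, 4, 1), (6, 4, 2)]


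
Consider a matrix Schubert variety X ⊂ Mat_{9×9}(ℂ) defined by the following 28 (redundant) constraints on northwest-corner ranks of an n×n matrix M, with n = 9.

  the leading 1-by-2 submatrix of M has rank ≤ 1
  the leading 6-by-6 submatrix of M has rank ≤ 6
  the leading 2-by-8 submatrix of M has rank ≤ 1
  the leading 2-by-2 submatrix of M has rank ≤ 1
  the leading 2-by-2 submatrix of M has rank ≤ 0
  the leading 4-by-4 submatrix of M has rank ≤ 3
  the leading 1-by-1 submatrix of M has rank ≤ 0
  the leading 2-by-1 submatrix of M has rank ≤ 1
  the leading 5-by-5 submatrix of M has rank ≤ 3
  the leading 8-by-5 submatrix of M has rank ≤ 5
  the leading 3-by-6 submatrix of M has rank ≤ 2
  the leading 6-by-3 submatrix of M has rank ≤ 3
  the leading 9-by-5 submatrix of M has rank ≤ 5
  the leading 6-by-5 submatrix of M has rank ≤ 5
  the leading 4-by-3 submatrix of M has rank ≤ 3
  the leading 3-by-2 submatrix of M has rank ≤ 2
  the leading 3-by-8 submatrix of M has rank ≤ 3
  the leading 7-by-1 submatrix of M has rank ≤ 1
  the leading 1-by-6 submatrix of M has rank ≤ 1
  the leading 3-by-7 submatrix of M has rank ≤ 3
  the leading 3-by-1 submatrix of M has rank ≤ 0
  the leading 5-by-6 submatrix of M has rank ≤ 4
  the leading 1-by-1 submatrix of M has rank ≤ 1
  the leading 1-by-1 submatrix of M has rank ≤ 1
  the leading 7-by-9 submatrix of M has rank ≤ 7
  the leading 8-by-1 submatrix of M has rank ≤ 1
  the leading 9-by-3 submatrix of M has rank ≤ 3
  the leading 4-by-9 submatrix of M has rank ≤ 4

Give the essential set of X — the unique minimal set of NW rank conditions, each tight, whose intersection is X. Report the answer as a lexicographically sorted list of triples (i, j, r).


Propagating the 28 rank bounds to every northwest block:

  R[1]: 0, 0, 1, 1, 1, 1, 1, 1, 1
  R[2]: 0, 0, 1, 1, 1, 1, 1, 1, 2
  R[3]: 0, 1, 2, 2, 2, 2, 2, 2, 3
  R[4]: 1, 2, 3, 3, 3, 3, 3, 3, 4
  R[5]: 1, 2, 3, 3, 3, 4, 4, 4, 5
  R[6]: 1, 2, 3, 4, 4, 5, 5, 5, 6
  R[7]: 1, 2, 3, 4, 5, 6, 6, 6, 7
  R[8]: 1, 2, 3, 4, 5, 6, 7, 7, 8
  R[9]: 1, 2, 3, 4, 5, 6, 7, 8, 9

the unique w with this rank table is (3, 9, 2, 1, 6, 4, 5, 7, 8).

Fulton essential set (4 of the 12 Rothe cells):

[(2, 2, 0), (2, 8, 1), (3, 1, 0), (5, 5, 3)]


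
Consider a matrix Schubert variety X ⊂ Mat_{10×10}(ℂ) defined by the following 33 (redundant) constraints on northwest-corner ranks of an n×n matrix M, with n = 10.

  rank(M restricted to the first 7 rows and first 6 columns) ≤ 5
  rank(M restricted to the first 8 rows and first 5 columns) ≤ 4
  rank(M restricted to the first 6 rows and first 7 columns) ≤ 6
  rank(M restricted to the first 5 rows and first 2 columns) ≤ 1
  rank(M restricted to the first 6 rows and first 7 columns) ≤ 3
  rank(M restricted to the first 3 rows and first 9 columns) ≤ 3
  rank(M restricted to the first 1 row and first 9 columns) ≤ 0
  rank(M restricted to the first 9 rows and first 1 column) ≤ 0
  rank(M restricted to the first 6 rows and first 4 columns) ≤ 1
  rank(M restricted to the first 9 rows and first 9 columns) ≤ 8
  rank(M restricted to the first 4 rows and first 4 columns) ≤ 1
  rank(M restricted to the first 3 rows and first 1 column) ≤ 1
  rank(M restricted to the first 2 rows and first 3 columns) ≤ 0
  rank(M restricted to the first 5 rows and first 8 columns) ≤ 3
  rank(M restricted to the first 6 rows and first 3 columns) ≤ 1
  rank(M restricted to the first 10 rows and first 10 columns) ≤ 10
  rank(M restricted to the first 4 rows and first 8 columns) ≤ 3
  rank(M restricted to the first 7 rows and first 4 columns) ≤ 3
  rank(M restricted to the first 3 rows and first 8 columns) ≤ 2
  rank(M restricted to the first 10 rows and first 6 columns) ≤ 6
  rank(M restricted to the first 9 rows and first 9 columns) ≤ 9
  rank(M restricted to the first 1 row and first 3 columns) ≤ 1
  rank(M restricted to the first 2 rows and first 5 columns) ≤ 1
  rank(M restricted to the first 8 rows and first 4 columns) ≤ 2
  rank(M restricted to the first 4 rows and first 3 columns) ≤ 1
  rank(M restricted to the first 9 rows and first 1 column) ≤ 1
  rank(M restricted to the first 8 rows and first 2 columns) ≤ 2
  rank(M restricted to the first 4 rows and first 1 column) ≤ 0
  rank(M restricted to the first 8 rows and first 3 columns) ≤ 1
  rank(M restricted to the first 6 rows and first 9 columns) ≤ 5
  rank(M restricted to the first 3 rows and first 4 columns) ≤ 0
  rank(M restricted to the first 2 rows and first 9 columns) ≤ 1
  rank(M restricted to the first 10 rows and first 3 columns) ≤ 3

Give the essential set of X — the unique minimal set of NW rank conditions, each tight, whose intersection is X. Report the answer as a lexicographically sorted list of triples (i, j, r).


Rank table r_w(10×10) implied by the 33 constraints:

  0 0 0 0 0 0 0 0 0 1
  0 0 0 0 1 1 1 1 1 2
  0 0 0 0 1 2 2 2 2 3
  0 1 1 1 2 3 3 3 3 4
  0 1 1 1 2 3 3 3 4 5
  0 1 1 1 2 3 3 4 5 6
  0 1 1 2 3 4 4 5 6 7
  0 1 1 2 3 4 5 6 7 8
  0 1 2 3 4 5 6 7 8 9
  1 2 3 4 5 6 7 8 9 10

the unique w with this rank table is (10, 5, 6, 2, 9, 8, 4, 7, 3, 1).

D(w) has 32 cells with 7 SE-corners; essential set:

[(1, 9, 0), (3, 4, 0), (5, 8, 3), (6, 4, 1), (6, 7, 3), (8, 3, 1), (9, 1, 0)]


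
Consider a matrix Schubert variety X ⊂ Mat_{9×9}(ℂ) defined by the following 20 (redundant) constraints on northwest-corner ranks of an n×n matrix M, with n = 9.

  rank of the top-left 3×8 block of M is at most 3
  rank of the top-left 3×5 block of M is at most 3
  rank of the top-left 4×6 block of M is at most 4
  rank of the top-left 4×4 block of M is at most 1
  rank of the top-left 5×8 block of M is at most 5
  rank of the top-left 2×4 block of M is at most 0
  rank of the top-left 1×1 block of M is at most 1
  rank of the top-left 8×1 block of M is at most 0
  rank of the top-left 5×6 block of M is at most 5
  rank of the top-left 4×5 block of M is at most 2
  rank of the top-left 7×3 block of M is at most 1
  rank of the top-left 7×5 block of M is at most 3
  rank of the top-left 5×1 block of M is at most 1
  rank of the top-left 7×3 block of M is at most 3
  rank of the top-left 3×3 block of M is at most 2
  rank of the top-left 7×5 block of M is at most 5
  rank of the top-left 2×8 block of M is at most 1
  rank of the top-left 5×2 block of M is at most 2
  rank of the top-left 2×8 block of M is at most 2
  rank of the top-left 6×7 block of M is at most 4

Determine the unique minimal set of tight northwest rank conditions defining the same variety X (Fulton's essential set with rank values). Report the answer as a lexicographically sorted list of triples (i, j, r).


Propagating the 20 rank bounds to every northwest block:

  i=1: 0 0 0 0 1 1 1 1 1
  i=2: 0 0 0 0 1 1 1 1 2
  i=3: 0 1 1 1 2 2 2 2 3
  i=4: 0 1 1 1 2 3 3 3 4
  i=5: 0 1 1 2 3 4 4 4 5
  i=6: 0 1 1 2 3 4 4 5 6
  i=7: 0 1 1 2 3 4 5 6 7
  i=8: 0 1 2 3 4 5 6 7 8
  i=9: 1 2 3 4 5 6 7 8 9

second differences of R give the permutation w = (5, 9, 2, 6, 4, 8, 7, 3, 1).

ℓ(w)=23; the 6 essential cells (i,j,r):

[(2, 4, 0), (2, 8, 1), (4, 4, 1), (6, 7, 4), (7, 3, 1), (8, 1, 0)]


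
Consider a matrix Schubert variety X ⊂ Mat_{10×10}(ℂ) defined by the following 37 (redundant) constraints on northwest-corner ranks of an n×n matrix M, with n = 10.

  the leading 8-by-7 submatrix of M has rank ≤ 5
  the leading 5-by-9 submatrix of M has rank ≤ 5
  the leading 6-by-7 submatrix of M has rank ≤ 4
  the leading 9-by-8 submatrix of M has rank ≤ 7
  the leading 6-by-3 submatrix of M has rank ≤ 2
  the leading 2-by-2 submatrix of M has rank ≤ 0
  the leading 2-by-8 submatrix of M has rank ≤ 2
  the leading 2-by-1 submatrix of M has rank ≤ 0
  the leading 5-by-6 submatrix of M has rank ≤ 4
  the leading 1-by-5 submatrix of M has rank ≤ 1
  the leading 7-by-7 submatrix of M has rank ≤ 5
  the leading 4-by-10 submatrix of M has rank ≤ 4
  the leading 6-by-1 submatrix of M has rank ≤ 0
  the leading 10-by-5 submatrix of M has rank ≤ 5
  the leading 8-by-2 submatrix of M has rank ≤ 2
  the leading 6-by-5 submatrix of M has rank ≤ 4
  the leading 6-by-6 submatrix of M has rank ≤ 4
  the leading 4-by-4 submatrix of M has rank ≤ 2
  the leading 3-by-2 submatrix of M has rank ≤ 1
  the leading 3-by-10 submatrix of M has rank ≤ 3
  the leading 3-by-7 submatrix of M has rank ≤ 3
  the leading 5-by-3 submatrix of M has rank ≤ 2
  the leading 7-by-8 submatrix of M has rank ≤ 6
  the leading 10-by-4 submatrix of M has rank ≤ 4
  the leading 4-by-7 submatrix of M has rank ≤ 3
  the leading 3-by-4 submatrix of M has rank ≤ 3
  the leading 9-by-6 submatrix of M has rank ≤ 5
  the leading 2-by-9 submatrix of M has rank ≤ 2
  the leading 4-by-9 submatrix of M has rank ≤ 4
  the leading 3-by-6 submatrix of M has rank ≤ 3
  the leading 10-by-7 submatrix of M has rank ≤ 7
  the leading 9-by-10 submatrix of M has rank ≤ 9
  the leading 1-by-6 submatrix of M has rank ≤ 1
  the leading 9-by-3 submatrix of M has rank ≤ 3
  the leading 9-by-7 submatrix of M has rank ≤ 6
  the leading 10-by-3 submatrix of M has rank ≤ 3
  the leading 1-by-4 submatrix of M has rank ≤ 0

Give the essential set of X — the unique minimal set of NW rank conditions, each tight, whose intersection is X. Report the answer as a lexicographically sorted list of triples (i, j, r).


Computing R[i][j] = min implied NW-rank bound (n=10, 37 conditions):

  R[1]: 0 | 0 | 0 | 0 | 1 | 1 | 1 | 1 | 1 | 1
  R[2]: 0 | 0 | 1 | 1 | 2 | 2 | 2 | 2 | 2 | 2
  R[3]: 0 | 1 | 2 | 2 | 3 | 3 | 3 | 3 | 3 | 3
  R[4]: 0 | 1 | 2 | 2 | 3 | 3 | 3 | 4 | 4 | 4
  R[5]: 0 | 1 | 2 | 3 | 4 | 4 | 4 | 5 | 5 | 5
  R[6]: 0 | 1 | 2 | 3 | 4 | 4 | 4 | 5 | 6 | 6
  R[7]: 1 | 2 | 3 | 4 | 5 | 5 | 5 | 6 | 7 | 7
  R[8]: 1 | 2 | 3 | 4 | 5 | 5 | 5 | 6 | 7 | 8
  R[9]: 1 | 2 | 3 | 4 | 5 | 5 | 6 | 7 | 8 | 9
  R[10]: 1 | 2 | 3 | 4 | 5 | 6 | 7 | 8 | 9 | 10

the unique w with this rank table is (5, 3, 2, 8, 4, 9, 1, 10, 7, 6).

Fulton essential set (8 of the 18 Rothe cells):

[(1, 4, 0), (2, 2, 0), (4, 4, 2), (4, 7, 3), (6, 1, 0), (6, 7, 4), (8, 7, 5), (9, 6, 5)]


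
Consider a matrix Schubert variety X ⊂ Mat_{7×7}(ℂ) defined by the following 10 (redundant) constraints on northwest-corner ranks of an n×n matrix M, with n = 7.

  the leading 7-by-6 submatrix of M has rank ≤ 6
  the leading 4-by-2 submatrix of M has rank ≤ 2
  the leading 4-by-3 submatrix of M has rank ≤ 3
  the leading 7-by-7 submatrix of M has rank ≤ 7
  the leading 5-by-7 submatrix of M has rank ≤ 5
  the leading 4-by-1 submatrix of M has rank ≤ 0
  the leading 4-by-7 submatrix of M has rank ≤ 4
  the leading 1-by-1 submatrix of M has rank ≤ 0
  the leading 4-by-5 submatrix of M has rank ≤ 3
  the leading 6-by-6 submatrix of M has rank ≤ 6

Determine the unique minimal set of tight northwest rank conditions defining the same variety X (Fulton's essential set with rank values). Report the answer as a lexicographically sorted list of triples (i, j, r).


Propagating the 10 rank bounds to every northwest block:

  0, 1, 1, 1, 1, 1, 1
  0, 1, 2, 2, 2, 2, 2
  0, 1, 2, 3, 3, 3, 3
  0, 1, 2, 3, 3, 4, 4
  1, 2, 3, 4, 4, 5, 5
  1, 2, 3, 4, 5, 6, 6
  1, 2, 3, 4, 5, 6, 7

second differences of R give the permutation w = (2, 3, 4, 6, 1, 5, 7).

Fulton essential set (2 of the 5 Rothe cells):

[(4, 1, 0), (4, 5, 3)]


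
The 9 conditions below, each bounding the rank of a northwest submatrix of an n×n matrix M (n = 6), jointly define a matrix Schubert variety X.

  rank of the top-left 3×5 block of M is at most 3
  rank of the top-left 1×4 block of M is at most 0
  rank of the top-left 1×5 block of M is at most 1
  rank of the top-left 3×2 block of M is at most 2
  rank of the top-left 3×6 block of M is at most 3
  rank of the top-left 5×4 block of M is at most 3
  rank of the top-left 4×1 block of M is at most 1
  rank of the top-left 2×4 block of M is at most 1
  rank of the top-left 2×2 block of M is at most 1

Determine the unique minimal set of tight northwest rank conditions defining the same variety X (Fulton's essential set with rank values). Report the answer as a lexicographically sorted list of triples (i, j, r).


Recovering R(i,j) via the rank-extension bound from the 9 conditions:

  row 1: 0 0 0 0 1 1
  row 2: 1 1 1 1 2 2
  row 3: 1 2 2 2 3 3
  row 4: 1 2 3 3 4 4
  row 5: 1 2 3 3 4 5
  row 6: 1 2 3 4 5 6

hence w(1..6) = (5, 1, 2, 3, 6, 4).

2 SE-corners of the 5-cell Rothe diagram give Ess(w):

[(1, 4, 0), (5, 4, 3)]


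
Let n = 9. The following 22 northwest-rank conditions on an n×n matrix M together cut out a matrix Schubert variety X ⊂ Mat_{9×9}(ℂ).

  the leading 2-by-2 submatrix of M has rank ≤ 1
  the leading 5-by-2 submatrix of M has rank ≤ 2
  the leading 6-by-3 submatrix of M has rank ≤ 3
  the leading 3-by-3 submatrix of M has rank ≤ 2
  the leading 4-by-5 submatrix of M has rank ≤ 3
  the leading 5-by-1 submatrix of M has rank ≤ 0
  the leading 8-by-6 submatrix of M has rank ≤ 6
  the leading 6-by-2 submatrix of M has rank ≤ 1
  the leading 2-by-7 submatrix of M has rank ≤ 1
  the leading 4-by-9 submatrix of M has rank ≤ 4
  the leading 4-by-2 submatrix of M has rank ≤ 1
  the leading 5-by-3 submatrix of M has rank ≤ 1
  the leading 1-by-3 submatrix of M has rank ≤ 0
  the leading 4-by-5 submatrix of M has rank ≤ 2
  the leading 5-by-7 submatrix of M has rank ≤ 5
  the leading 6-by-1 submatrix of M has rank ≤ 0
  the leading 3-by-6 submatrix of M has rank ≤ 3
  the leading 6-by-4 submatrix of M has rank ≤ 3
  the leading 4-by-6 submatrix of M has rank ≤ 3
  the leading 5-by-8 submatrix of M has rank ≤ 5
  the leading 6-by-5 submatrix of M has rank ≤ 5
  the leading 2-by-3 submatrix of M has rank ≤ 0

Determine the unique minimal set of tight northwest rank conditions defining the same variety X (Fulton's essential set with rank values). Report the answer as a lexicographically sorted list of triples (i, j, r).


Propagating the 22 rank bounds to every northwest block:

  row 1: 0 0 0 1 1 1 1 1 1
  row 2: 0 0 0 1 1 1 1 2 2
  row 3: 0 1 1 2 2 2 2 3 3
  row 4: 0 1 1 2 2 3 3 4 4
  row 5: 0 1 1 2 3 4 4 5 5
  row 6: 0 1 2 3 4 5 5 6 6
  row 7: 1 2 3 4 5 6 6 7 7
  row 8: 1 2 3 4 5 6 7 8 8
  row 9: 1 2 3 4 5 6 7 8 9

the unique w with this rank table is (4, 8, 2, 6, 5, 3, 1, 7, 9).

ℓ(w)=16; the 5 essential cells (i,j,r):

[(2, 3, 0), (2, 7, 1), (4, 5, 2), (5, 3, 1), (6, 1, 0)]


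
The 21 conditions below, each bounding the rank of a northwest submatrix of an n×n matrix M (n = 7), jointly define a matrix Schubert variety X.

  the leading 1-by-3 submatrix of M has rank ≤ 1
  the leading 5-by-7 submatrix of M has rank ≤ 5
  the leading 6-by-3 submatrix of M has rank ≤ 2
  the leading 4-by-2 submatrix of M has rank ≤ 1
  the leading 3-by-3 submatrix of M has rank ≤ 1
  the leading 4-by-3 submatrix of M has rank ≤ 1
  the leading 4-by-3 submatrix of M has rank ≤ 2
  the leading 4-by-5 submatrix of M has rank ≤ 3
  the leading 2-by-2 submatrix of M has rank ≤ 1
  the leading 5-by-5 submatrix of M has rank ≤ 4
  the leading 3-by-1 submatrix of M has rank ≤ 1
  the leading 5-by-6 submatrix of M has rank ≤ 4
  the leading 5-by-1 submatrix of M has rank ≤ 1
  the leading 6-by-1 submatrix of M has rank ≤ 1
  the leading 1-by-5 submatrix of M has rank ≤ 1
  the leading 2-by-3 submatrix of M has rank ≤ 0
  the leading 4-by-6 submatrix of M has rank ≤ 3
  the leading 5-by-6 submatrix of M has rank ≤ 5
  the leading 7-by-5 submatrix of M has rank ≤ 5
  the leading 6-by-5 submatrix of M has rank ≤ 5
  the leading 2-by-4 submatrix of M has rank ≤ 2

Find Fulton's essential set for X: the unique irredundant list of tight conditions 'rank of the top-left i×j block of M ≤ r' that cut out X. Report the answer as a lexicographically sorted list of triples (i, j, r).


Computing R[i][j] = min implied NW-rank bound (n=7, 21 conditions):

  i=1: 0 0 0 1 1 1 1
  i=2: 0 0 0 1 2 2 2
  i=3: 1 1 1 2 3 3 3
  i=4: 1 1 1 2 3 3 4
  i=5: 1 2 2 3 4 4 5
  i=6: 1 2 2 3 4 5 6
  i=7: 1 2 3 4 5 6 7

second differences of R give the permutation w = (4, 5, 1, 7, 2, 6, 3).

Fulton essential set (4 of the 10 Rothe cells):

[(2, 3, 0), (4, 3, 1), (4, 6, 3), (6, 3, 2)]
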